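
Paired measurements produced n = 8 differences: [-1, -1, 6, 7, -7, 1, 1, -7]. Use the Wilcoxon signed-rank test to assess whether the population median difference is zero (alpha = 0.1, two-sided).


Step 1: Drop any zero differences (none here) and take |d_i|.
|d| = [1, 1, 6, 7, 7, 1, 1, 7]
Step 2: Midrank |d_i| (ties get averaged ranks).
ranks: |1|->2.5, |1|->2.5, |6|->5, |7|->7, |7|->7, |1|->2.5, |1|->2.5, |7|->7
Step 3: Attach original signs; sum ranks with positive sign and with negative sign.
W+ = 5 + 7 + 2.5 + 2.5 = 17
W- = 2.5 + 2.5 + 7 + 7 = 19
(Check: W+ + W- = 36 should equal n(n+1)/2 = 36.)
Step 4: Test statistic W = min(W+, W-) = 17.
Step 5: Ties in |d|, so use the tie-corrected normal approximation.
        E[W] = n(n+1)/4 = 8*9/4 = 18.
        Tie groups: |d|=1 (t=4), |d|=7 (t=3); sum(t^3 - t) = 84.
        Var[W] = n(n+1)(2n+1)/24 - sum(t^3-t)/48 = 1224/24 - 84/48 = 49.25.
        z = (W - E[W]) / sqrt(Var[W]) = (17 - 18) / 7.0178 = -0.1425.
        Two-sided p = 2*Phi(z) = 0.886690.
Step 6: alpha = 0.1. fail to reject H0.

W+ = 17, W- = 19, W = min = 17, p = 0.886690, fail to reject H0.


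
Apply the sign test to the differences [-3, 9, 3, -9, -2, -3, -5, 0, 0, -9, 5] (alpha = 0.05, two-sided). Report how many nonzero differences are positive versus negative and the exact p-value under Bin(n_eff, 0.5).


Step 1: Discard zero differences. Original n = 11; n_eff = number of nonzero differences = 9.
Nonzero differences (with sign): -3, +9, +3, -9, -2, -3, -5, -9, +5
Step 2: Count signs: positive = 3, negative = 6.
Step 3: Under H0: P(positive) = 0.5, so the number of positives S ~ Bin(9, 0.5).
Step 4: Two-sided exact p-value = sum of Bin(9,0.5) probabilities at or below the observed probability = 0.507812.
Step 5: alpha = 0.05. fail to reject H0.

n_eff = 9, pos = 3, neg = 6, p = 0.507812, fail to reject H0.


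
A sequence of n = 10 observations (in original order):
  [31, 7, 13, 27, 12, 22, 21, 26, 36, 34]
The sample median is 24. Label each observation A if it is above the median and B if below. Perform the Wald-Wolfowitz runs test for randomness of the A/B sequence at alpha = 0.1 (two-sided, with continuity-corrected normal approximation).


Step 1: Compute median = 24; label A = above, B = below.
Labels in order: ABBABBBAAA  (n_A = 5, n_B = 5)
Step 2: Count runs R = 5.
Step 3: Under H0 (random ordering), E[R] = 2*n_A*n_B/(n_A+n_B) + 1 = 2*5*5/10 + 1 = 6.0000.
        Var[R] = 2*n_A*n_B*(2*n_A*n_B - n_A - n_B) / ((n_A+n_B)^2 * (n_A+n_B-1)) = 2000/900 = 2.2222.
        SD[R] = 1.4907.
Step 4: Continuity-corrected z = (R + 0.5 - E[R]) / SD[R] = (5 + 0.5 - 6.0000) / 1.4907 = -0.3354.
Step 5: Two-sided p-value via normal approximation = 2*(1 - Phi(|z|)) = 0.737316.
Step 6: alpha = 0.1. fail to reject H0.

R = 5, z = -0.3354, p = 0.737316, fail to reject H0.


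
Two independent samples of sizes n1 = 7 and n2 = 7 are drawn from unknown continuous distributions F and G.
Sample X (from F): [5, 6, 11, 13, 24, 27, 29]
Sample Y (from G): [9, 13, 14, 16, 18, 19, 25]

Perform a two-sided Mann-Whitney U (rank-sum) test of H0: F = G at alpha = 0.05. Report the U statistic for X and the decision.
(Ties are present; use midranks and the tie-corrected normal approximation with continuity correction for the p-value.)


Step 1: Combine and sort all 14 observations; assign midranks.
sorted (value, group): (5,X), (6,X), (9,Y), (11,X), (13,X), (13,Y), (14,Y), (16,Y), (18,Y), (19,Y), (24,X), (25,Y), (27,X), (29,X)
ranks: 5->1, 6->2, 9->3, 11->4, 13->5.5, 13->5.5, 14->7, 16->8, 18->9, 19->10, 24->11, 25->12, 27->13, 29->14
Step 2: Rank sum for X: R1 = 1 + 2 + 4 + 5.5 + 11 + 13 + 14 = 50.5.
Step 3: U_X = R1 - n1(n1+1)/2 = 50.5 - 7*8/2 = 50.5 - 28 = 22.5.
       U_Y = n1*n2 - U_X = 49 - 22.5 = 26.5.
Step 4: Ties are present, so use the tie-corrected normal approximation (with continuity correction) for the p-value.
Step 5: p-value = 0.847841; compare to alpha = 0.05. fail to reject H0.

U_X = 22.5, p = 0.847841, fail to reject H0 at alpha = 0.05.


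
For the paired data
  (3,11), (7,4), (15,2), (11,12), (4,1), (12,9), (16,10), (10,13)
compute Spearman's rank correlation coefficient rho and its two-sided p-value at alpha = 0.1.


Step 1: Rank x and y separately (midranks; no ties here).
rank(x): 3->1, 7->3, 15->7, 11->5, 4->2, 12->6, 16->8, 10->4
rank(y): 11->6, 4->3, 2->2, 12->7, 1->1, 9->4, 10->5, 13->8
Step 2: d_i = R_x(i) - R_y(i); compute d_i^2.
  (1-6)^2=25, (3-3)^2=0, (7-2)^2=25, (5-7)^2=4, (2-1)^2=1, (6-4)^2=4, (8-5)^2=9, (4-8)^2=16
sum(d^2) = 84.
Step 3: rho = 1 - 6*84 / (8*(8^2 - 1)) = 1 - 504/504 = 0.000000.
Step 4: Under H0, t = rho * sqrt((n-2)/(1-rho^2)) = 0.0000 ~ t(6).
Step 5: Two-sided p-value from the t-distribution with 6 df = 1.000000.
Step 6: alpha = 0.1. fail to reject H0.

rho = 0.0000, p = 1.000000, fail to reject H0 at alpha = 0.1.


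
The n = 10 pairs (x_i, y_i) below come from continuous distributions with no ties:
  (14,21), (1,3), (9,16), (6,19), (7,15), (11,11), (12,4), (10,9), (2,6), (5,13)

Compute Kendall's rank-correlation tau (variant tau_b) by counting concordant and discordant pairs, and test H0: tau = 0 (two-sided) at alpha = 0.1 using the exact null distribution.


Step 1: Enumerate the 45 unordered pairs (i,j) with i<j and classify each by sign(x_j-x_i) * sign(y_j-y_i).
  (1,2):dx=-13,dy=-18->C; (1,3):dx=-5,dy=-5->C; (1,4):dx=-8,dy=-2->C; (1,5):dx=-7,dy=-6->C
  (1,6):dx=-3,dy=-10->C; (1,7):dx=-2,dy=-17->C; (1,8):dx=-4,dy=-12->C; (1,9):dx=-12,dy=-15->C
  (1,10):dx=-9,dy=-8->C; (2,3):dx=+8,dy=+13->C; (2,4):dx=+5,dy=+16->C; (2,5):dx=+6,dy=+12->C
  (2,6):dx=+10,dy=+8->C; (2,7):dx=+11,dy=+1->C; (2,8):dx=+9,dy=+6->C; (2,9):dx=+1,dy=+3->C
  (2,10):dx=+4,dy=+10->C; (3,4):dx=-3,dy=+3->D; (3,5):dx=-2,dy=-1->C; (3,6):dx=+2,dy=-5->D
  (3,7):dx=+3,dy=-12->D; (3,8):dx=+1,dy=-7->D; (3,9):dx=-7,dy=-10->C; (3,10):dx=-4,dy=-3->C
  (4,5):dx=+1,dy=-4->D; (4,6):dx=+5,dy=-8->D; (4,7):dx=+6,dy=-15->D; (4,8):dx=+4,dy=-10->D
  (4,9):dx=-4,dy=-13->C; (4,10):dx=-1,dy=-6->C; (5,6):dx=+4,dy=-4->D; (5,7):dx=+5,dy=-11->D
  (5,8):dx=+3,dy=-6->D; (5,9):dx=-5,dy=-9->C; (5,10):dx=-2,dy=-2->C; (6,7):dx=+1,dy=-7->D
  (6,8):dx=-1,dy=-2->C; (6,9):dx=-9,dy=-5->C; (6,10):dx=-6,dy=+2->D; (7,8):dx=-2,dy=+5->D
  (7,9):dx=-10,dy=+2->D; (7,10):dx=-7,dy=+9->D; (8,9):dx=-8,dy=-3->C; (8,10):dx=-5,dy=+4->D
  (9,10):dx=+3,dy=+7->C
Step 2: C = 28, D = 17, total pairs = 45.
Step 3: tau = (C - D)/(n(n-1)/2) = (28 - 17)/45 = 0.244444.
Step 4: Exact two-sided p-value (enumerate n! = 3628800 permutations of y under H0): p = 0.380720.
Step 5: alpha = 0.1. fail to reject H0.

tau_b = 0.2444 (C=28, D=17), p = 0.380720, fail to reject H0.


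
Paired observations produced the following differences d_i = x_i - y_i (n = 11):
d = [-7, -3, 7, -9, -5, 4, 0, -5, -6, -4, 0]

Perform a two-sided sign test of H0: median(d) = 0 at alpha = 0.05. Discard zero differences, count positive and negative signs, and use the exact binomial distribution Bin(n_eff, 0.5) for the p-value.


Step 1: Discard zero differences. Original n = 11; n_eff = number of nonzero differences = 9.
Nonzero differences (with sign): -7, -3, +7, -9, -5, +4, -5, -6, -4
Step 2: Count signs: positive = 2, negative = 7.
Step 3: Under H0: P(positive) = 0.5, so the number of positives S ~ Bin(9, 0.5).
Step 4: Two-sided exact p-value = sum of Bin(9,0.5) probabilities at or below the observed probability = 0.179688.
Step 5: alpha = 0.05. fail to reject H0.

n_eff = 9, pos = 2, neg = 7, p = 0.179688, fail to reject H0.


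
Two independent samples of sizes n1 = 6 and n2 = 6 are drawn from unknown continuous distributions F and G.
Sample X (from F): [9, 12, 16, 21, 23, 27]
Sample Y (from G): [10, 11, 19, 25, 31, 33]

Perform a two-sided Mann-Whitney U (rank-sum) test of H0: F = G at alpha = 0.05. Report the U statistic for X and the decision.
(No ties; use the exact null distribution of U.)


Step 1: Combine and sort all 12 observations; assign midranks.
sorted (value, group): (9,X), (10,Y), (11,Y), (12,X), (16,X), (19,Y), (21,X), (23,X), (25,Y), (27,X), (31,Y), (33,Y)
ranks: 9->1, 10->2, 11->3, 12->4, 16->5, 19->6, 21->7, 23->8, 25->9, 27->10, 31->11, 33->12
Step 2: Rank sum for X: R1 = 1 + 4 + 5 + 7 + 8 + 10 = 35.
Step 3: U_X = R1 - n1(n1+1)/2 = 35 - 6*7/2 = 35 - 21 = 14.
       U_Y = n1*n2 - U_X = 36 - 14 = 22.
Step 4: No ties, so the exact null distribution of U (based on enumerating the C(12,6) = 924 equally likely rank assignments) gives the two-sided p-value.
Step 5: p-value = 0.588745; compare to alpha = 0.05. fail to reject H0.

U_X = 14, p = 0.588745, fail to reject H0 at alpha = 0.05.


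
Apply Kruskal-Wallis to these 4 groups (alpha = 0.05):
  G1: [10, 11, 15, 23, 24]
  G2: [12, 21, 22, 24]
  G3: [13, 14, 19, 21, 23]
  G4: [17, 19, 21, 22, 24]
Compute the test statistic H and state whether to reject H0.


Step 1: Combine all N = 19 observations and assign midranks.
sorted (value, group, rank): (10,G1,1), (11,G1,2), (12,G2,3), (13,G3,4), (14,G3,5), (15,G1,6), (17,G4,7), (19,G3,8.5), (19,G4,8.5), (21,G2,11), (21,G3,11), (21,G4,11), (22,G2,13.5), (22,G4,13.5), (23,G1,15.5), (23,G3,15.5), (24,G1,18), (24,G2,18), (24,G4,18)
Step 2: Sum ranks within each group.
R_1 = 42.5 (n_1 = 5)
R_2 = 45.5 (n_2 = 4)
R_3 = 44 (n_3 = 5)
R_4 = 58 (n_4 = 5)
Step 3: H = 12/(N(N+1)) * sum(R_i^2/n_i) - 3(N+1)
     = 12/(19*20) * (42.5^2/5 + 45.5^2/4 + 44^2/5 + 58^2/5) - 3*20
     = 0.031579 * 1938.81 - 60
     = 1.225658.
Step 4: Ties present; correction factor C = 1 - 66/(19^3 - 19) = 0.990351. Corrected H = 1.225658 / 0.990351 = 1.237600.
Step 5: Under H0, H ~ chi^2(3); p-value = 0.744001.
Step 6: alpha = 0.05. fail to reject H0.

H = 1.2376, df = 3, p = 0.744001, fail to reject H0.


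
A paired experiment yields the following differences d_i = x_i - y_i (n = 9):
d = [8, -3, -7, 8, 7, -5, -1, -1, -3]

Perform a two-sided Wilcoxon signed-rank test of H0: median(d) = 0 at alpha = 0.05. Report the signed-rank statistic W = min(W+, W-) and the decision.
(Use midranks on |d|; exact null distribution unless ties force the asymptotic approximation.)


Step 1: Drop any zero differences (none here) and take |d_i|.
|d| = [8, 3, 7, 8, 7, 5, 1, 1, 3]
Step 2: Midrank |d_i| (ties get averaged ranks).
ranks: |8|->8.5, |3|->3.5, |7|->6.5, |8|->8.5, |7|->6.5, |5|->5, |1|->1.5, |1|->1.5, |3|->3.5
Step 3: Attach original signs; sum ranks with positive sign and with negative sign.
W+ = 8.5 + 8.5 + 6.5 = 23.5
W- = 3.5 + 6.5 + 5 + 1.5 + 1.5 + 3.5 = 21.5
(Check: W+ + W- = 45 should equal n(n+1)/2 = 45.)
Step 4: Test statistic W = min(W+, W-) = 21.5.
Step 5: Ties in |d|, so use the tie-corrected normal approximation.
        E[W] = n(n+1)/4 = 9*10/4 = 22.5.
        Tie groups: |d|=1 (t=2), |d|=3 (t=2), |d|=7 (t=2), |d|=8 (t=2); sum(t^3 - t) = 24.
        Var[W] = n(n+1)(2n+1)/24 - sum(t^3-t)/48 = 1710/24 - 24/48 = 70.75.
        z = (W - E[W]) / sqrt(Var[W]) = (21.5 - 22.5) / 8.4113 = -0.1189.
        Two-sided p = 2*Phi(z) = 0.905364.
Step 6: alpha = 0.05. fail to reject H0.

W+ = 23.5, W- = 21.5, W = min = 21.5, p = 0.905364, fail to reject H0.


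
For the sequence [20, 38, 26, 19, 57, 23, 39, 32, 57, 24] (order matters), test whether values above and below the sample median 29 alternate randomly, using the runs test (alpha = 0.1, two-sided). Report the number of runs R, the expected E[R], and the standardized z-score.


Step 1: Compute median = 29; label A = above, B = below.
Labels in order: BABBABAAAB  (n_A = 5, n_B = 5)
Step 2: Count runs R = 7.
Step 3: Under H0 (random ordering), E[R] = 2*n_A*n_B/(n_A+n_B) + 1 = 2*5*5/10 + 1 = 6.0000.
        Var[R] = 2*n_A*n_B*(2*n_A*n_B - n_A - n_B) / ((n_A+n_B)^2 * (n_A+n_B-1)) = 2000/900 = 2.2222.
        SD[R] = 1.4907.
Step 4: Continuity-corrected z = (R - 0.5 - E[R]) / SD[R] = (7 - 0.5 - 6.0000) / 1.4907 = 0.3354.
Step 5: Two-sided p-value via normal approximation = 2*(1 - Phi(|z|)) = 0.737316.
Step 6: alpha = 0.1. fail to reject H0.

R = 7, z = 0.3354, p = 0.737316, fail to reject H0.


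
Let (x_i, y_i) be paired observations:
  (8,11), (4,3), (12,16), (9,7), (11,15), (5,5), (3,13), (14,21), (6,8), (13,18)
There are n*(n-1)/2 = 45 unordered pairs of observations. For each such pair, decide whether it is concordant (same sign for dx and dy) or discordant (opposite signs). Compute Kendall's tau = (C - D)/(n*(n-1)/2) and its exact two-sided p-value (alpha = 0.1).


Step 1: Enumerate the 45 unordered pairs (i,j) with i<j and classify each by sign(x_j-x_i) * sign(y_j-y_i).
  (1,2):dx=-4,dy=-8->C; (1,3):dx=+4,dy=+5->C; (1,4):dx=+1,dy=-4->D; (1,5):dx=+3,dy=+4->C
  (1,6):dx=-3,dy=-6->C; (1,7):dx=-5,dy=+2->D; (1,8):dx=+6,dy=+10->C; (1,9):dx=-2,dy=-3->C
  (1,10):dx=+5,dy=+7->C; (2,3):dx=+8,dy=+13->C; (2,4):dx=+5,dy=+4->C; (2,5):dx=+7,dy=+12->C
  (2,6):dx=+1,dy=+2->C; (2,7):dx=-1,dy=+10->D; (2,8):dx=+10,dy=+18->C; (2,9):dx=+2,dy=+5->C
  (2,10):dx=+9,dy=+15->C; (3,4):dx=-3,dy=-9->C; (3,5):dx=-1,dy=-1->C; (3,6):dx=-7,dy=-11->C
  (3,7):dx=-9,dy=-3->C; (3,8):dx=+2,dy=+5->C; (3,9):dx=-6,dy=-8->C; (3,10):dx=+1,dy=+2->C
  (4,5):dx=+2,dy=+8->C; (4,6):dx=-4,dy=-2->C; (4,7):dx=-6,dy=+6->D; (4,8):dx=+5,dy=+14->C
  (4,9):dx=-3,dy=+1->D; (4,10):dx=+4,dy=+11->C; (5,6):dx=-6,dy=-10->C; (5,7):dx=-8,dy=-2->C
  (5,8):dx=+3,dy=+6->C; (5,9):dx=-5,dy=-7->C; (5,10):dx=+2,dy=+3->C; (6,7):dx=-2,dy=+8->D
  (6,8):dx=+9,dy=+16->C; (6,9):dx=+1,dy=+3->C; (6,10):dx=+8,dy=+13->C; (7,8):dx=+11,dy=+8->C
  (7,9):dx=+3,dy=-5->D; (7,10):dx=+10,dy=+5->C; (8,9):dx=-8,dy=-13->C; (8,10):dx=-1,dy=-3->C
  (9,10):dx=+7,dy=+10->C
Step 2: C = 38, D = 7, total pairs = 45.
Step 3: tau = (C - D)/(n(n-1)/2) = (38 - 7)/45 = 0.688889.
Step 4: Exact two-sided p-value (enumerate n! = 3628800 permutations of y under H0): p = 0.004687.
Step 5: alpha = 0.1. reject H0.

tau_b = 0.6889 (C=38, D=7), p = 0.004687, reject H0.


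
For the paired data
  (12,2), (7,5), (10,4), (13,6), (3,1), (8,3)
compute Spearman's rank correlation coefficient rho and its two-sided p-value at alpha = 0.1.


Step 1: Rank x and y separately (midranks; no ties here).
rank(x): 12->5, 7->2, 10->4, 13->6, 3->1, 8->3
rank(y): 2->2, 5->5, 4->4, 6->6, 1->1, 3->3
Step 2: d_i = R_x(i) - R_y(i); compute d_i^2.
  (5-2)^2=9, (2-5)^2=9, (4-4)^2=0, (6-6)^2=0, (1-1)^2=0, (3-3)^2=0
sum(d^2) = 18.
Step 3: rho = 1 - 6*18 / (6*(6^2 - 1)) = 1 - 108/210 = 0.485714.
Step 4: Under H0, t = rho * sqrt((n-2)/(1-rho^2)) = 1.1113 ~ t(4).
Step 5: Two-sided p-value from the t-distribution with 4 df = 0.328723.
Step 6: alpha = 0.1. fail to reject H0.

rho = 0.4857, p = 0.328723, fail to reject H0 at alpha = 0.1.


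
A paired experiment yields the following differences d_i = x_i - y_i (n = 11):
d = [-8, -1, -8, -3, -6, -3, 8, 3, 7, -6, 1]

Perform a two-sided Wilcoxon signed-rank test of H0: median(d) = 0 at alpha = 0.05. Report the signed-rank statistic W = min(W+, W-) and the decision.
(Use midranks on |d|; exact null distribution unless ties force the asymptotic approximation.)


Step 1: Drop any zero differences (none here) and take |d_i|.
|d| = [8, 1, 8, 3, 6, 3, 8, 3, 7, 6, 1]
Step 2: Midrank |d_i| (ties get averaged ranks).
ranks: |8|->10, |1|->1.5, |8|->10, |3|->4, |6|->6.5, |3|->4, |8|->10, |3|->4, |7|->8, |6|->6.5, |1|->1.5
Step 3: Attach original signs; sum ranks with positive sign and with negative sign.
W+ = 10 + 4 + 8 + 1.5 = 23.5
W- = 10 + 1.5 + 10 + 4 + 6.5 + 4 + 6.5 = 42.5
(Check: W+ + W- = 66 should equal n(n+1)/2 = 66.)
Step 4: Test statistic W = min(W+, W-) = 23.5.
Step 5: Ties in |d|, so use the tie-corrected normal approximation.
        E[W] = n(n+1)/4 = 11*12/4 = 33.
        Tie groups: |d|=1 (t=2), |d|=3 (t=3), |d|=6 (t=2), |d|=8 (t=3); sum(t^3 - t) = 60.
        Var[W] = n(n+1)(2n+1)/24 - sum(t^3-t)/48 = 3036/24 - 60/48 = 125.25.
        z = (W - E[W]) / sqrt(Var[W]) = (23.5 - 33) / 11.1915 = -0.8489.
        Two-sided p = 2*Phi(z) = 0.395961.
Step 6: alpha = 0.05. fail to reject H0.

W+ = 23.5, W- = 42.5, W = min = 23.5, p = 0.395961, fail to reject H0.


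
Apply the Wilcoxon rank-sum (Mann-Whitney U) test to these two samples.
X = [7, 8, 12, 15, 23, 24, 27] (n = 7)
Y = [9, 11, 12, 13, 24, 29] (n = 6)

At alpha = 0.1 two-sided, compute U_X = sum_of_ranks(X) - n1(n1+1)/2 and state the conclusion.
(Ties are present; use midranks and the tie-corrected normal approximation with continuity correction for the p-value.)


Step 1: Combine and sort all 13 observations; assign midranks.
sorted (value, group): (7,X), (8,X), (9,Y), (11,Y), (12,X), (12,Y), (13,Y), (15,X), (23,X), (24,X), (24,Y), (27,X), (29,Y)
ranks: 7->1, 8->2, 9->3, 11->4, 12->5.5, 12->5.5, 13->7, 15->8, 23->9, 24->10.5, 24->10.5, 27->12, 29->13
Step 2: Rank sum for X: R1 = 1 + 2 + 5.5 + 8 + 9 + 10.5 + 12 = 48.
Step 3: U_X = R1 - n1(n1+1)/2 = 48 - 7*8/2 = 48 - 28 = 20.
       U_Y = n1*n2 - U_X = 42 - 20 = 22.
Step 4: Ties are present, so use the tie-corrected normal approximation (with continuity correction) for the p-value.
Step 5: p-value = 0.942900; compare to alpha = 0.1. fail to reject H0.

U_X = 20, p = 0.942900, fail to reject H0 at alpha = 0.1.


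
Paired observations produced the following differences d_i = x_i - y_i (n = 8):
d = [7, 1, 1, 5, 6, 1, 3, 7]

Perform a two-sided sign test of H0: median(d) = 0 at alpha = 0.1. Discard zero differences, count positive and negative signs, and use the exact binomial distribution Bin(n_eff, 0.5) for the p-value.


Step 1: Discard zero differences. Original n = 8; n_eff = number of nonzero differences = 8.
Nonzero differences (with sign): +7, +1, +1, +5, +6, +1, +3, +7
Step 2: Count signs: positive = 8, negative = 0.
Step 3: Under H0: P(positive) = 0.5, so the number of positives S ~ Bin(8, 0.5).
Step 4: Two-sided exact p-value = sum of Bin(8,0.5) probabilities at or below the observed probability = 0.007812.
Step 5: alpha = 0.1. reject H0.

n_eff = 8, pos = 8, neg = 0, p = 0.007812, reject H0.


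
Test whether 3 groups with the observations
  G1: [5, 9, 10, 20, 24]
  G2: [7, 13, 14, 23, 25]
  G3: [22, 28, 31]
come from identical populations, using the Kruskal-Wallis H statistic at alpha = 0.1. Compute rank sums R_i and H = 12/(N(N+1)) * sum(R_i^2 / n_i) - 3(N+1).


Step 1: Combine all N = 13 observations and assign midranks.
sorted (value, group, rank): (5,G1,1), (7,G2,2), (9,G1,3), (10,G1,4), (13,G2,5), (14,G2,6), (20,G1,7), (22,G3,8), (23,G2,9), (24,G1,10), (25,G2,11), (28,G3,12), (31,G3,13)
Step 2: Sum ranks within each group.
R_1 = 25 (n_1 = 5)
R_2 = 33 (n_2 = 5)
R_3 = 33 (n_3 = 3)
Step 3: H = 12/(N(N+1)) * sum(R_i^2/n_i) - 3(N+1)
     = 12/(13*14) * (25^2/5 + 33^2/5 + 33^2/3) - 3*14
     = 0.065934 * 705.8 - 42
     = 4.536264.
Step 4: No ties, so H is used without correction.
Step 5: Under H0, H ~ chi^2(2); p-value = 0.103505.
Step 6: alpha = 0.1. fail to reject H0.

H = 4.5363, df = 2, p = 0.103505, fail to reject H0.


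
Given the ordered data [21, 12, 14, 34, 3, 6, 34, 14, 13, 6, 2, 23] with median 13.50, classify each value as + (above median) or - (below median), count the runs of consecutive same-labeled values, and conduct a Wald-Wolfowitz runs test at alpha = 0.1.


Step 1: Compute median = 13.50; label A = above, B = below.
Labels in order: ABAABBAABBBA  (n_A = 6, n_B = 6)
Step 2: Count runs R = 7.
Step 3: Under H0 (random ordering), E[R] = 2*n_A*n_B/(n_A+n_B) + 1 = 2*6*6/12 + 1 = 7.0000.
        Var[R] = 2*n_A*n_B*(2*n_A*n_B - n_A - n_B) / ((n_A+n_B)^2 * (n_A+n_B-1)) = 4320/1584 = 2.7273.
        SD[R] = 1.6514.
Step 4: R = E[R], so z = 0 with no continuity correction.
Step 5: Two-sided p-value via normal approximation = 2*(1 - Phi(|z|)) = 1.000000.
Step 6: alpha = 0.1. fail to reject H0.

R = 7, z = 0.0000, p = 1.000000, fail to reject H0.


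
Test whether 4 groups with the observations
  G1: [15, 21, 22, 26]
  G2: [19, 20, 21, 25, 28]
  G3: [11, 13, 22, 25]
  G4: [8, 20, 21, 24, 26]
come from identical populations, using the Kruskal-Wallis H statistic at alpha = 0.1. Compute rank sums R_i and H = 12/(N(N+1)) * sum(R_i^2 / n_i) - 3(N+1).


Step 1: Combine all N = 18 observations and assign midranks.
sorted (value, group, rank): (8,G4,1), (11,G3,2), (13,G3,3), (15,G1,4), (19,G2,5), (20,G2,6.5), (20,G4,6.5), (21,G1,9), (21,G2,9), (21,G4,9), (22,G1,11.5), (22,G3,11.5), (24,G4,13), (25,G2,14.5), (25,G3,14.5), (26,G1,16.5), (26,G4,16.5), (28,G2,18)
Step 2: Sum ranks within each group.
R_1 = 41 (n_1 = 4)
R_2 = 53 (n_2 = 5)
R_3 = 31 (n_3 = 4)
R_4 = 46 (n_4 = 5)
Step 3: H = 12/(N(N+1)) * sum(R_i^2/n_i) - 3(N+1)
     = 12/(18*19) * (41^2/4 + 53^2/5 + 31^2/4 + 46^2/5) - 3*19
     = 0.035088 * 1645.5 - 57
     = 0.736842.
Step 4: Ties present; correction factor C = 1 - 48/(18^3 - 18) = 0.991744. Corrected H = 0.736842 / 0.991744 = 0.742976.
Step 5: Under H0, H ~ chi^2(3); p-value = 0.863052.
Step 6: alpha = 0.1. fail to reject H0.

H = 0.7430, df = 3, p = 0.863052, fail to reject H0.


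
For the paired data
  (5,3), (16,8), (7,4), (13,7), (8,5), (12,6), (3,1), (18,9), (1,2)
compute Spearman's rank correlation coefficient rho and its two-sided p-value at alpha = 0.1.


Step 1: Rank x and y separately (midranks; no ties here).
rank(x): 5->3, 16->8, 7->4, 13->7, 8->5, 12->6, 3->2, 18->9, 1->1
rank(y): 3->3, 8->8, 4->4, 7->7, 5->5, 6->6, 1->1, 9->9, 2->2
Step 2: d_i = R_x(i) - R_y(i); compute d_i^2.
  (3-3)^2=0, (8-8)^2=0, (4-4)^2=0, (7-7)^2=0, (5-5)^2=0, (6-6)^2=0, (2-1)^2=1, (9-9)^2=0, (1-2)^2=1
sum(d^2) = 2.
Step 3: rho = 1 - 6*2 / (9*(9^2 - 1)) = 1 - 12/720 = 0.983333.
Step 4: Under H0, t = rho * sqrt((n-2)/(1-rho^2)) = 14.3096 ~ t(7).
Step 5: Two-sided p-value from the t-distribution with 7 df = 0.000002.
Step 6: alpha = 0.1. reject H0.

rho = 0.9833, p = 0.000002, reject H0 at alpha = 0.1.


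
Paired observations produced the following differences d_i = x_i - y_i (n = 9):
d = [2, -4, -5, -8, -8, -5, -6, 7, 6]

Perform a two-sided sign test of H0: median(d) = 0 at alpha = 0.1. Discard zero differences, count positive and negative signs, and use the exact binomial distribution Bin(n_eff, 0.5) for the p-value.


Step 1: Discard zero differences. Original n = 9; n_eff = number of nonzero differences = 9.
Nonzero differences (with sign): +2, -4, -5, -8, -8, -5, -6, +7, +6
Step 2: Count signs: positive = 3, negative = 6.
Step 3: Under H0: P(positive) = 0.5, so the number of positives S ~ Bin(9, 0.5).
Step 4: Two-sided exact p-value = sum of Bin(9,0.5) probabilities at or below the observed probability = 0.507812.
Step 5: alpha = 0.1. fail to reject H0.

n_eff = 9, pos = 3, neg = 6, p = 0.507812, fail to reject H0.


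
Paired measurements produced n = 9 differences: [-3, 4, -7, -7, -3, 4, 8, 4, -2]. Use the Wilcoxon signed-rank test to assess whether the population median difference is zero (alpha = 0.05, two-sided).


Step 1: Drop any zero differences (none here) and take |d_i|.
|d| = [3, 4, 7, 7, 3, 4, 8, 4, 2]
Step 2: Midrank |d_i| (ties get averaged ranks).
ranks: |3|->2.5, |4|->5, |7|->7.5, |7|->7.5, |3|->2.5, |4|->5, |8|->9, |4|->5, |2|->1
Step 3: Attach original signs; sum ranks with positive sign and with negative sign.
W+ = 5 + 5 + 9 + 5 = 24
W- = 2.5 + 7.5 + 7.5 + 2.5 + 1 = 21
(Check: W+ + W- = 45 should equal n(n+1)/2 = 45.)
Step 4: Test statistic W = min(W+, W-) = 21.
Step 5: Ties in |d|, so use the tie-corrected normal approximation.
        E[W] = n(n+1)/4 = 9*10/4 = 22.5.
        Tie groups: |d|=3 (t=2), |d|=4 (t=3), |d|=7 (t=2); sum(t^3 - t) = 36.
        Var[W] = n(n+1)(2n+1)/24 - sum(t^3-t)/48 = 1710/24 - 36/48 = 70.5.
        z = (W - E[W]) / sqrt(Var[W]) = (21 - 22.5) / 8.3964 = -0.1786.
        Two-sided p = 2*Phi(z) = 0.858215.
Step 6: alpha = 0.05. fail to reject H0.

W+ = 24, W- = 21, W = min = 21, p = 0.858215, fail to reject H0.


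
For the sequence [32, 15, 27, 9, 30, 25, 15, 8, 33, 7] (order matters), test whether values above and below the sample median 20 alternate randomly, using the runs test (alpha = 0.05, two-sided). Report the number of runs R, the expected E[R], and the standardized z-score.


Step 1: Compute median = 20; label A = above, B = below.
Labels in order: ABABAABBAB  (n_A = 5, n_B = 5)
Step 2: Count runs R = 8.
Step 3: Under H0 (random ordering), E[R] = 2*n_A*n_B/(n_A+n_B) + 1 = 2*5*5/10 + 1 = 6.0000.
        Var[R] = 2*n_A*n_B*(2*n_A*n_B - n_A - n_B) / ((n_A+n_B)^2 * (n_A+n_B-1)) = 2000/900 = 2.2222.
        SD[R] = 1.4907.
Step 4: Continuity-corrected z = (R - 0.5 - E[R]) / SD[R] = (8 - 0.5 - 6.0000) / 1.4907 = 1.0062.
Step 5: Two-sided p-value via normal approximation = 2*(1 - Phi(|z|)) = 0.314305.
Step 6: alpha = 0.05. fail to reject H0.

R = 8, z = 1.0062, p = 0.314305, fail to reject H0.


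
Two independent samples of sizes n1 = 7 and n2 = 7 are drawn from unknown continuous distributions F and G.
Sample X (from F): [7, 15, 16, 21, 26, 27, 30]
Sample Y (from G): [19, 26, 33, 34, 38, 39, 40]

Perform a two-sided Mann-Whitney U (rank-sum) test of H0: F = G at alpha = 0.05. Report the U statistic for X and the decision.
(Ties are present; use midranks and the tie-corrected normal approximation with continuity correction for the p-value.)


Step 1: Combine and sort all 14 observations; assign midranks.
sorted (value, group): (7,X), (15,X), (16,X), (19,Y), (21,X), (26,X), (26,Y), (27,X), (30,X), (33,Y), (34,Y), (38,Y), (39,Y), (40,Y)
ranks: 7->1, 15->2, 16->3, 19->4, 21->5, 26->6.5, 26->6.5, 27->8, 30->9, 33->10, 34->11, 38->12, 39->13, 40->14
Step 2: Rank sum for X: R1 = 1 + 2 + 3 + 5 + 6.5 + 8 + 9 = 34.5.
Step 3: U_X = R1 - n1(n1+1)/2 = 34.5 - 7*8/2 = 34.5 - 28 = 6.5.
       U_Y = n1*n2 - U_X = 49 - 6.5 = 42.5.
Step 4: Ties are present, so use the tie-corrected normal approximation (with continuity correction) for the p-value.
Step 5: p-value = 0.025187; compare to alpha = 0.05. reject H0.

U_X = 6.5, p = 0.025187, reject H0 at alpha = 0.05.


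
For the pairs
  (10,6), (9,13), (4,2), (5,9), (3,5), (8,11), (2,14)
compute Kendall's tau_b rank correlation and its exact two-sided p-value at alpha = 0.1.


Step 1: Enumerate the 21 unordered pairs (i,j) with i<j and classify each by sign(x_j-x_i) * sign(y_j-y_i).
  (1,2):dx=-1,dy=+7->D; (1,3):dx=-6,dy=-4->C; (1,4):dx=-5,dy=+3->D; (1,5):dx=-7,dy=-1->C
  (1,6):dx=-2,dy=+5->D; (1,7):dx=-8,dy=+8->D; (2,3):dx=-5,dy=-11->C; (2,4):dx=-4,dy=-4->C
  (2,5):dx=-6,dy=-8->C; (2,6):dx=-1,dy=-2->C; (2,7):dx=-7,dy=+1->D; (3,4):dx=+1,dy=+7->C
  (3,5):dx=-1,dy=+3->D; (3,6):dx=+4,dy=+9->C; (3,7):dx=-2,dy=+12->D; (4,5):dx=-2,dy=-4->C
  (4,6):dx=+3,dy=+2->C; (4,7):dx=-3,dy=+5->D; (5,6):dx=+5,dy=+6->C; (5,7):dx=-1,dy=+9->D
  (6,7):dx=-6,dy=+3->D
Step 2: C = 11, D = 10, total pairs = 21.
Step 3: tau = (C - D)/(n(n-1)/2) = (11 - 10)/21 = 0.047619.
Step 4: Exact two-sided p-value (enumerate n! = 5040 permutations of y under H0): p = 1.000000.
Step 5: alpha = 0.1. fail to reject H0.

tau_b = 0.0476 (C=11, D=10), p = 1.000000, fail to reject H0.


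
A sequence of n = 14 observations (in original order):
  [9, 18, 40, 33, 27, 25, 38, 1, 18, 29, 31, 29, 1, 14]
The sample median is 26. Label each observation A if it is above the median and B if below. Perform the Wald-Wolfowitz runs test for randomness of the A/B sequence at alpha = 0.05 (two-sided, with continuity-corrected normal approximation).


Step 1: Compute median = 26; label A = above, B = below.
Labels in order: BBAAABABBAAABB  (n_A = 7, n_B = 7)
Step 2: Count runs R = 7.
Step 3: Under H0 (random ordering), E[R] = 2*n_A*n_B/(n_A+n_B) + 1 = 2*7*7/14 + 1 = 8.0000.
        Var[R] = 2*n_A*n_B*(2*n_A*n_B - n_A - n_B) / ((n_A+n_B)^2 * (n_A+n_B-1)) = 8232/2548 = 3.2308.
        SD[R] = 1.7974.
Step 4: Continuity-corrected z = (R + 0.5 - E[R]) / SD[R] = (7 + 0.5 - 8.0000) / 1.7974 = -0.2782.
Step 5: Two-sided p-value via normal approximation = 2*(1 - Phi(|z|)) = 0.780879.
Step 6: alpha = 0.05. fail to reject H0.

R = 7, z = -0.2782, p = 0.780879, fail to reject H0.


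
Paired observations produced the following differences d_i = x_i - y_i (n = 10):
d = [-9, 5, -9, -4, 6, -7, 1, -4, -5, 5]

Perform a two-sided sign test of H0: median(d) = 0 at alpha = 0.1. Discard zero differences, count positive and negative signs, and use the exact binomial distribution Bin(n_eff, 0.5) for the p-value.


Step 1: Discard zero differences. Original n = 10; n_eff = number of nonzero differences = 10.
Nonzero differences (with sign): -9, +5, -9, -4, +6, -7, +1, -4, -5, +5
Step 2: Count signs: positive = 4, negative = 6.
Step 3: Under H0: P(positive) = 0.5, so the number of positives S ~ Bin(10, 0.5).
Step 4: Two-sided exact p-value = sum of Bin(10,0.5) probabilities at or below the observed probability = 0.753906.
Step 5: alpha = 0.1. fail to reject H0.

n_eff = 10, pos = 4, neg = 6, p = 0.753906, fail to reject H0.


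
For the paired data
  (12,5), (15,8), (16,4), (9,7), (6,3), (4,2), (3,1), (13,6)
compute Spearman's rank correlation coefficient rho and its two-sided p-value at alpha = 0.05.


Step 1: Rank x and y separately (midranks; no ties here).
rank(x): 12->5, 15->7, 16->8, 9->4, 6->3, 4->2, 3->1, 13->6
rank(y): 5->5, 8->8, 4->4, 7->7, 3->3, 2->2, 1->1, 6->6
Step 2: d_i = R_x(i) - R_y(i); compute d_i^2.
  (5-5)^2=0, (7-8)^2=1, (8-4)^2=16, (4-7)^2=9, (3-3)^2=0, (2-2)^2=0, (1-1)^2=0, (6-6)^2=0
sum(d^2) = 26.
Step 3: rho = 1 - 6*26 / (8*(8^2 - 1)) = 1 - 156/504 = 0.690476.
Step 4: Under H0, t = rho * sqrt((n-2)/(1-rho^2)) = 2.3382 ~ t(6).
Step 5: Two-sided p-value from the t-distribution with 6 df = 0.057990.
Step 6: alpha = 0.05. fail to reject H0.

rho = 0.6905, p = 0.057990, fail to reject H0 at alpha = 0.05.


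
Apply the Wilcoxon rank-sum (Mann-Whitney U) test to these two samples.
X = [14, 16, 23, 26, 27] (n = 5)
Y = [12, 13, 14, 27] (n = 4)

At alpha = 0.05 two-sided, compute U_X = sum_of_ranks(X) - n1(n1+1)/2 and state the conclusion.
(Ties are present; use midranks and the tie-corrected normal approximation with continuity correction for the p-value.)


Step 1: Combine and sort all 9 observations; assign midranks.
sorted (value, group): (12,Y), (13,Y), (14,X), (14,Y), (16,X), (23,X), (26,X), (27,X), (27,Y)
ranks: 12->1, 13->2, 14->3.5, 14->3.5, 16->5, 23->6, 26->7, 27->8.5, 27->8.5
Step 2: Rank sum for X: R1 = 3.5 + 5 + 6 + 7 + 8.5 = 30.
Step 3: U_X = R1 - n1(n1+1)/2 = 30 - 5*6/2 = 30 - 15 = 15.
       U_Y = n1*n2 - U_X = 20 - 15 = 5.
Step 4: Ties are present, so use the tie-corrected normal approximation (with continuity correction) for the p-value.
Step 5: p-value = 0.266322; compare to alpha = 0.05. fail to reject H0.

U_X = 15, p = 0.266322, fail to reject H0 at alpha = 0.05.


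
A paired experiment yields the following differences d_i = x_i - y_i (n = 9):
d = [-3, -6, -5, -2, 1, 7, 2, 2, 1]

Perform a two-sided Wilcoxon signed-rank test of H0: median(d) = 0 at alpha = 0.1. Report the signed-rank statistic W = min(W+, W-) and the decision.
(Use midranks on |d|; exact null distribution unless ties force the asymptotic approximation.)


Step 1: Drop any zero differences (none here) and take |d_i|.
|d| = [3, 6, 5, 2, 1, 7, 2, 2, 1]
Step 2: Midrank |d_i| (ties get averaged ranks).
ranks: |3|->6, |6|->8, |5|->7, |2|->4, |1|->1.5, |7|->9, |2|->4, |2|->4, |1|->1.5
Step 3: Attach original signs; sum ranks with positive sign and with negative sign.
W+ = 1.5 + 9 + 4 + 4 + 1.5 = 20
W- = 6 + 8 + 7 + 4 = 25
(Check: W+ + W- = 45 should equal n(n+1)/2 = 45.)
Step 4: Test statistic W = min(W+, W-) = 20.
Step 5: Ties in |d|, so use the tie-corrected normal approximation.
        E[W] = n(n+1)/4 = 9*10/4 = 22.5.
        Tie groups: |d|=1 (t=2), |d|=2 (t=3); sum(t^3 - t) = 30.
        Var[W] = n(n+1)(2n+1)/24 - sum(t^3-t)/48 = 1710/24 - 30/48 = 70.625.
        z = (W - E[W]) / sqrt(Var[W]) = (20 - 22.5) / 8.4039 = -0.2975.
        Two-sided p = 2*Phi(z) = 0.766099.
Step 6: alpha = 0.1. fail to reject H0.

W+ = 20, W- = 25, W = min = 20, p = 0.766099, fail to reject H0.


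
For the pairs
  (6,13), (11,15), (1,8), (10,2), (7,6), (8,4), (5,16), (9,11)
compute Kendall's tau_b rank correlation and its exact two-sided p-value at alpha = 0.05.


Step 1: Enumerate the 28 unordered pairs (i,j) with i<j and classify each by sign(x_j-x_i) * sign(y_j-y_i).
  (1,2):dx=+5,dy=+2->C; (1,3):dx=-5,dy=-5->C; (1,4):dx=+4,dy=-11->D; (1,5):dx=+1,dy=-7->D
  (1,6):dx=+2,dy=-9->D; (1,7):dx=-1,dy=+3->D; (1,8):dx=+3,dy=-2->D; (2,3):dx=-10,dy=-7->C
  (2,4):dx=-1,dy=-13->C; (2,5):dx=-4,dy=-9->C; (2,6):dx=-3,dy=-11->C; (2,7):dx=-6,dy=+1->D
  (2,8):dx=-2,dy=-4->C; (3,4):dx=+9,dy=-6->D; (3,5):dx=+6,dy=-2->D; (3,6):dx=+7,dy=-4->D
  (3,7):dx=+4,dy=+8->C; (3,8):dx=+8,dy=+3->C; (4,5):dx=-3,dy=+4->D; (4,6):dx=-2,dy=+2->D
  (4,7):dx=-5,dy=+14->D; (4,8):dx=-1,dy=+9->D; (5,6):dx=+1,dy=-2->D; (5,7):dx=-2,dy=+10->D
  (5,8):dx=+2,dy=+5->C; (6,7):dx=-3,dy=+12->D; (6,8):dx=+1,dy=+7->C; (7,8):dx=+4,dy=-5->D
Step 2: C = 11, D = 17, total pairs = 28.
Step 3: tau = (C - D)/(n(n-1)/2) = (11 - 17)/28 = -0.214286.
Step 4: Exact two-sided p-value (enumerate n! = 40320 permutations of y under H0): p = 0.548413.
Step 5: alpha = 0.05. fail to reject H0.

tau_b = -0.2143 (C=11, D=17), p = 0.548413, fail to reject H0.


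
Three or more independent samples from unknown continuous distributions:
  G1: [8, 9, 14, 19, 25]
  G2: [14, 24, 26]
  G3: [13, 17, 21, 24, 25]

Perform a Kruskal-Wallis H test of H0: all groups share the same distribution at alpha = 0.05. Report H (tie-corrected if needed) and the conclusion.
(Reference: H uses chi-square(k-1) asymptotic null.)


Step 1: Combine all N = 13 observations and assign midranks.
sorted (value, group, rank): (8,G1,1), (9,G1,2), (13,G3,3), (14,G1,4.5), (14,G2,4.5), (17,G3,6), (19,G1,7), (21,G3,8), (24,G2,9.5), (24,G3,9.5), (25,G1,11.5), (25,G3,11.5), (26,G2,13)
Step 2: Sum ranks within each group.
R_1 = 26 (n_1 = 5)
R_2 = 27 (n_2 = 3)
R_3 = 38 (n_3 = 5)
Step 3: H = 12/(N(N+1)) * sum(R_i^2/n_i) - 3(N+1)
     = 12/(13*14) * (26^2/5 + 27^2/3 + 38^2/5) - 3*14
     = 0.065934 * 667 - 42
     = 1.978022.
Step 4: Ties present; correction factor C = 1 - 18/(13^3 - 13) = 0.991758. Corrected H = 1.978022 / 0.991758 = 1.994460.
Step 5: Under H0, H ~ chi^2(2); p-value = 0.368900.
Step 6: alpha = 0.05. fail to reject H0.

H = 1.9945, df = 2, p = 0.368900, fail to reject H0.


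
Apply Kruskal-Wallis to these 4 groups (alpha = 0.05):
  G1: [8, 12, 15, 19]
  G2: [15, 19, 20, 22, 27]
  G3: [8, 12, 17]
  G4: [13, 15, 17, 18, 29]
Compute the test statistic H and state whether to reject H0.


Step 1: Combine all N = 17 observations and assign midranks.
sorted (value, group, rank): (8,G1,1.5), (8,G3,1.5), (12,G1,3.5), (12,G3,3.5), (13,G4,5), (15,G1,7), (15,G2,7), (15,G4,7), (17,G3,9.5), (17,G4,9.5), (18,G4,11), (19,G1,12.5), (19,G2,12.5), (20,G2,14), (22,G2,15), (27,G2,16), (29,G4,17)
Step 2: Sum ranks within each group.
R_1 = 24.5 (n_1 = 4)
R_2 = 64.5 (n_2 = 5)
R_3 = 14.5 (n_3 = 3)
R_4 = 49.5 (n_4 = 5)
Step 3: H = 12/(N(N+1)) * sum(R_i^2/n_i) - 3(N+1)
     = 12/(17*18) * (24.5^2/4 + 64.5^2/5 + 14.5^2/3 + 49.5^2/5) - 3*18
     = 0.039216 * 1542.25 - 54
     = 6.480229.
Step 4: Ties present; correction factor C = 1 - 48/(17^3 - 17) = 0.990196. Corrected H = 6.480229 / 0.990196 = 6.544389.
Step 5: Under H0, H ~ chi^2(3); p-value = 0.087928.
Step 6: alpha = 0.05. fail to reject H0.

H = 6.5444, df = 3, p = 0.087928, fail to reject H0.


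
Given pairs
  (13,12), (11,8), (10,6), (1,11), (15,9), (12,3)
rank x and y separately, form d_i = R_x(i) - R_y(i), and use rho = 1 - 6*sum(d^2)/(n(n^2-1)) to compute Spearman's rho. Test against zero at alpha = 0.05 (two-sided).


Step 1: Rank x and y separately (midranks; no ties here).
rank(x): 13->5, 11->3, 10->2, 1->1, 15->6, 12->4
rank(y): 12->6, 8->3, 6->2, 11->5, 9->4, 3->1
Step 2: d_i = R_x(i) - R_y(i); compute d_i^2.
  (5-6)^2=1, (3-3)^2=0, (2-2)^2=0, (1-5)^2=16, (6-4)^2=4, (4-1)^2=9
sum(d^2) = 30.
Step 3: rho = 1 - 6*30 / (6*(6^2 - 1)) = 1 - 180/210 = 0.142857.
Step 4: Under H0, t = rho * sqrt((n-2)/(1-rho^2)) = 0.2887 ~ t(4).
Step 5: Two-sided p-value from the t-distribution with 4 df = 0.787172.
Step 6: alpha = 0.05. fail to reject H0.

rho = 0.1429, p = 0.787172, fail to reject H0 at alpha = 0.05.


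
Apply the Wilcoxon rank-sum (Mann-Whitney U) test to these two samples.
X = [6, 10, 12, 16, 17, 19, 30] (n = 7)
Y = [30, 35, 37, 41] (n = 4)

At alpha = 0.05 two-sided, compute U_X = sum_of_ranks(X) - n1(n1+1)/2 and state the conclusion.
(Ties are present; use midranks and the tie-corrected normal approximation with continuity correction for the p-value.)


Step 1: Combine and sort all 11 observations; assign midranks.
sorted (value, group): (6,X), (10,X), (12,X), (16,X), (17,X), (19,X), (30,X), (30,Y), (35,Y), (37,Y), (41,Y)
ranks: 6->1, 10->2, 12->3, 16->4, 17->5, 19->6, 30->7.5, 30->7.5, 35->9, 37->10, 41->11
Step 2: Rank sum for X: R1 = 1 + 2 + 3 + 4 + 5 + 6 + 7.5 = 28.5.
Step 3: U_X = R1 - n1(n1+1)/2 = 28.5 - 7*8/2 = 28.5 - 28 = 0.5.
       U_Y = n1*n2 - U_X = 28 - 0.5 = 27.5.
Step 4: Ties are present, so use the tie-corrected normal approximation (with continuity correction) for the p-value.
Step 5: p-value = 0.013802; compare to alpha = 0.05. reject H0.

U_X = 0.5, p = 0.013802, reject H0 at alpha = 0.05.


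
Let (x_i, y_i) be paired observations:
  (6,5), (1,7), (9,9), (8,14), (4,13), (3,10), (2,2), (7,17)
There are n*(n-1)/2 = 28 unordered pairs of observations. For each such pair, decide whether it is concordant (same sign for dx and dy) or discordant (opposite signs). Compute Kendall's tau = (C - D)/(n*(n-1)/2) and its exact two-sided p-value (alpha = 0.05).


Step 1: Enumerate the 28 unordered pairs (i,j) with i<j and classify each by sign(x_j-x_i) * sign(y_j-y_i).
  (1,2):dx=-5,dy=+2->D; (1,3):dx=+3,dy=+4->C; (1,4):dx=+2,dy=+9->C; (1,5):dx=-2,dy=+8->D
  (1,6):dx=-3,dy=+5->D; (1,7):dx=-4,dy=-3->C; (1,8):dx=+1,dy=+12->C; (2,3):dx=+8,dy=+2->C
  (2,4):dx=+7,dy=+7->C; (2,5):dx=+3,dy=+6->C; (2,6):dx=+2,dy=+3->C; (2,7):dx=+1,dy=-5->D
  (2,8):dx=+6,dy=+10->C; (3,4):dx=-1,dy=+5->D; (3,5):dx=-5,dy=+4->D; (3,6):dx=-6,dy=+1->D
  (3,7):dx=-7,dy=-7->C; (3,8):dx=-2,dy=+8->D; (4,5):dx=-4,dy=-1->C; (4,6):dx=-5,dy=-4->C
  (4,7):dx=-6,dy=-12->C; (4,8):dx=-1,dy=+3->D; (5,6):dx=-1,dy=-3->C; (5,7):dx=-2,dy=-11->C
  (5,8):dx=+3,dy=+4->C; (6,7):dx=-1,dy=-8->C; (6,8):dx=+4,dy=+7->C; (7,8):dx=+5,dy=+15->C
Step 2: C = 19, D = 9, total pairs = 28.
Step 3: tau = (C - D)/(n(n-1)/2) = (19 - 9)/28 = 0.357143.
Step 4: Exact two-sided p-value (enumerate n! = 40320 permutations of y under H0): p = 0.275099.
Step 5: alpha = 0.05. fail to reject H0.

tau_b = 0.3571 (C=19, D=9), p = 0.275099, fail to reject H0.


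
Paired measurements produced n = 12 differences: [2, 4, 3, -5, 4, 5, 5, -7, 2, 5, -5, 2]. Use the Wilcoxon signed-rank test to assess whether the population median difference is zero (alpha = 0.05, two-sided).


Step 1: Drop any zero differences (none here) and take |d_i|.
|d| = [2, 4, 3, 5, 4, 5, 5, 7, 2, 5, 5, 2]
Step 2: Midrank |d_i| (ties get averaged ranks).
ranks: |2|->2, |4|->5.5, |3|->4, |5|->9, |4|->5.5, |5|->9, |5|->9, |7|->12, |2|->2, |5|->9, |5|->9, |2|->2
Step 3: Attach original signs; sum ranks with positive sign and with negative sign.
W+ = 2 + 5.5 + 4 + 5.5 + 9 + 9 + 2 + 9 + 2 = 48
W- = 9 + 12 + 9 = 30
(Check: W+ + W- = 78 should equal n(n+1)/2 = 78.)
Step 4: Test statistic W = min(W+, W-) = 30.
Step 5: Ties in |d|, so use the tie-corrected normal approximation.
        E[W] = n(n+1)/4 = 12*13/4 = 39.
        Tie groups: |d|=2 (t=3), |d|=4 (t=2), |d|=5 (t=5); sum(t^3 - t) = 150.
        Var[W] = n(n+1)(2n+1)/24 - sum(t^3-t)/48 = 3900/24 - 150/48 = 159.375.
        z = (W - E[W]) / sqrt(Var[W]) = (30 - 39) / 12.6244 = -0.7129.
        Two-sided p = 2*Phi(z) = 0.475904.
Step 6: alpha = 0.05. fail to reject H0.

W+ = 48, W- = 30, W = min = 30, p = 0.475904, fail to reject H0.


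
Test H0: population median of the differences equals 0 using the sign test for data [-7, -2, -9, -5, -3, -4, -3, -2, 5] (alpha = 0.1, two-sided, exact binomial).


Step 1: Discard zero differences. Original n = 9; n_eff = number of nonzero differences = 9.
Nonzero differences (with sign): -7, -2, -9, -5, -3, -4, -3, -2, +5
Step 2: Count signs: positive = 1, negative = 8.
Step 3: Under H0: P(positive) = 0.5, so the number of positives S ~ Bin(9, 0.5).
Step 4: Two-sided exact p-value = sum of Bin(9,0.5) probabilities at or below the observed probability = 0.039062.
Step 5: alpha = 0.1. reject H0.

n_eff = 9, pos = 1, neg = 8, p = 0.039062, reject H0.


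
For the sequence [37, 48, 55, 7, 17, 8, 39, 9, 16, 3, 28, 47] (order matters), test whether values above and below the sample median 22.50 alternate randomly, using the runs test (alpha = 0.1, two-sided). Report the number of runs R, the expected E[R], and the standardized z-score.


Step 1: Compute median = 22.50; label A = above, B = below.
Labels in order: AAABBBABBBAA  (n_A = 6, n_B = 6)
Step 2: Count runs R = 5.
Step 3: Under H0 (random ordering), E[R] = 2*n_A*n_B/(n_A+n_B) + 1 = 2*6*6/12 + 1 = 7.0000.
        Var[R] = 2*n_A*n_B*(2*n_A*n_B - n_A - n_B) / ((n_A+n_B)^2 * (n_A+n_B-1)) = 4320/1584 = 2.7273.
        SD[R] = 1.6514.
Step 4: Continuity-corrected z = (R + 0.5 - E[R]) / SD[R] = (5 + 0.5 - 7.0000) / 1.6514 = -0.9083.
Step 5: Two-sided p-value via normal approximation = 2*(1 - Phi(|z|)) = 0.363722.
Step 6: alpha = 0.1. fail to reject H0.

R = 5, z = -0.9083, p = 0.363722, fail to reject H0.
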